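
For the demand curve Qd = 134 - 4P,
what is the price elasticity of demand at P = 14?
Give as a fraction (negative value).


dQ/dP = -4
At P = 14: Q = 134 - 4*14 = 78
E = (dQ/dP)(P/Q) = (-4)(14/78) = -28/39

-28/39


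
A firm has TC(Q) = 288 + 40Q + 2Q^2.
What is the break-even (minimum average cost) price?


AC(Q) = 288/Q + 40 + 2Q
To minimize: dAC/dQ = -288/Q^2 + 2 = 0
Q^2 = 288/2 = 144
Q* = 12
Min AC = 288/12 + 40 + 2*12
Min AC = 24 + 40 + 24 = 88

88


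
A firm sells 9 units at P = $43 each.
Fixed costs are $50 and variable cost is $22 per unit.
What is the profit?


Total Revenue = P * Q = 43 * 9 = $387
Total Cost = FC + VC*Q = 50 + 22*9 = $248
Profit = TR - TC = 387 - 248 = $139

$139


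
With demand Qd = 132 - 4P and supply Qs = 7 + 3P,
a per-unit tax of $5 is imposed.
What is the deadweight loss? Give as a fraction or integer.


Pre-tax equilibrium quantity: Q* = 424/7
Post-tax equilibrium quantity: Q_tax = 52
Reduction in quantity: Q* - Q_tax = 60/7
DWL = (1/2) * tax * (Q* - Q_tax)
DWL = (1/2) * 5 * 60/7 = 150/7

150/7


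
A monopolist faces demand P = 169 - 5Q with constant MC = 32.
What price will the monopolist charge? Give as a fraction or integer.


MR = 169 - 10Q
Set MR = MC: 169 - 10Q = 32
Q* = 137/10
Substitute into demand:
P* = 169 - 5*137/10 = 201/2

201/2


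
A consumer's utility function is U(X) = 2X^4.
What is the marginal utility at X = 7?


MU = dU/dX = 2*4*X^(4-1)
MU = 8*X^3
At X = 7:
MU = 8 * 7^3
MU = 8 * 343 = 2744

2744


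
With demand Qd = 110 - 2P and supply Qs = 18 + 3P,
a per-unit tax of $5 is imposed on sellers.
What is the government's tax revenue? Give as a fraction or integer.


With tax on sellers, new supply: Qs' = 18 + 3(P - 5)
= 3 + 3P
New equilibrium quantity:
Q_new = 336/5
Tax revenue = tax * Q_new = 5 * 336/5 = 336

336


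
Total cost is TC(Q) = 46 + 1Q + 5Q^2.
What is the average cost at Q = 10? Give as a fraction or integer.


TC(10) = 46 + 1*10 + 5*10^2
TC(10) = 46 + 10 + 500 = 556
AC = TC/Q = 556/10 = 278/5

278/5


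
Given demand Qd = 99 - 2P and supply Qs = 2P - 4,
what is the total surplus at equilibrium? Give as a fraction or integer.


Find equilibrium: 99 - 2P = 2P - 4
99 + 4 = 4P
P* = 103/4 = 103/4
Q* = 2*103/4 - 4 = 95/2
Inverse demand: P = 99/2 - Q/2, so P_max = 99/2
Inverse supply: P = 2 + Q/2, so P_min = 2
CS = (1/2) * 95/2 * (99/2 - 103/4) = 9025/16
PS = (1/2) * 95/2 * (103/4 - 2) = 9025/16
TS = CS + PS = 9025/16 + 9025/16 = 9025/8

9025/8


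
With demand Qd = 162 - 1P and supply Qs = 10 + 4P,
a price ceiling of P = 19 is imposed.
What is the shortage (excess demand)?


At P = 19:
Qd = 162 - 1*19 = 143
Qs = 10 + 4*19 = 86
Shortage = Qd - Qs = 143 - 86 = 57

57


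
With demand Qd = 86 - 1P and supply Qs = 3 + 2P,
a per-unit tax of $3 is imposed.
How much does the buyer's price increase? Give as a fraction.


With a per-unit tax, the buyer's price increase depends on relative slopes.
Supply slope: d = 2, Demand slope: b = 1
Buyer's price increase = d * tax / (b + d)
= 2 * 3 / (1 + 2)
= 6 / 3 = 2

2


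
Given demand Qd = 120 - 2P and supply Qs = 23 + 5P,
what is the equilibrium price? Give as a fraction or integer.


At equilibrium, Qd = Qs.
120 - 2P = 23 + 5P
120 - 23 = 2P + 5P
97 = 7P
P* = 97/7 = 97/7

97/7


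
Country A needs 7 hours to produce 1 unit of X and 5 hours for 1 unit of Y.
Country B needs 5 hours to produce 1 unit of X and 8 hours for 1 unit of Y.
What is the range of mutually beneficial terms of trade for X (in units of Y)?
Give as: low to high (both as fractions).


Opportunity cost of X for Country A = hours_X / hours_Y = 7/5 = 7/5 units of Y
Opportunity cost of X for Country B = hours_X / hours_Y = 5/8 = 5/8 units of Y
Terms of trade must be between the two opportunity costs.
Range: 5/8 to 7/5

5/8 to 7/5


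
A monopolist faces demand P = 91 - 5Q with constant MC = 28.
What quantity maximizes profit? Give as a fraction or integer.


TR = P*Q = (91 - 5Q)Q = 91Q - 5Q^2
MR = dTR/dQ = 91 - 10Q
Set MR = MC:
91 - 10Q = 28
63 = 10Q
Q* = 63/10 = 63/10

63/10


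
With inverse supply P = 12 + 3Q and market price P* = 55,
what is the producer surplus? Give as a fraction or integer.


Minimum supply price (at Q=0): P_min = 12
Quantity supplied at P* = 55:
Q* = (55 - 12)/3 = 43/3
PS = (1/2) * Q* * (P* - P_min)
PS = (1/2) * 43/3 * (55 - 12)
PS = (1/2) * 43/3 * 43 = 1849/6

1849/6


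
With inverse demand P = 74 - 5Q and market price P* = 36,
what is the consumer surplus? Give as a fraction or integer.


Maximum willingness to pay (at Q=0): P_max = 74
Quantity demanded at P* = 36:
Q* = (74 - 36)/5 = 38/5
CS = (1/2) * Q* * (P_max - P*)
CS = (1/2) * 38/5 * (74 - 36)
CS = (1/2) * 38/5 * 38 = 722/5

722/5


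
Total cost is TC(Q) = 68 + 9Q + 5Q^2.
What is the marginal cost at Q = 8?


MC = dTC/dQ = 9 + 2*5*Q
At Q = 8:
MC = 9 + 10*8
MC = 9 + 80 = 89

89


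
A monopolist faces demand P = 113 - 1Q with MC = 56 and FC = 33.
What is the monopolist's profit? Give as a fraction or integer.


MR = MC: 113 - 2Q = 56
Q* = 57/2
P* = 113 - 1*57/2 = 169/2
Profit = (P* - MC)*Q* - FC
= (169/2 - 56)*57/2 - 33
= 57/2*57/2 - 33
= 3249/4 - 33 = 3117/4

3117/4


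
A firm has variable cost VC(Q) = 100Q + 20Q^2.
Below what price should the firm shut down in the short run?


AVC(Q) = VC(Q)/Q = 100 + 20Q
AVC is increasing in Q, so minimum AVC is at Q -> 0+.
Min AVC = 100
The firm should shut down if P < 100.

100


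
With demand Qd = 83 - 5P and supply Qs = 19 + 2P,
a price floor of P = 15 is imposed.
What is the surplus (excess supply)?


At P = 15:
Qd = 83 - 5*15 = 8
Qs = 19 + 2*15 = 49
Surplus = Qs - Qd = 49 - 8 = 41

41


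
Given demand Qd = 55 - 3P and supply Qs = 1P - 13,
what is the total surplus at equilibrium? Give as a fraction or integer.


Find equilibrium: 55 - 3P = 1P - 13
55 + 13 = 4P
P* = 68/4 = 17
Q* = 1*17 - 13 = 4
Inverse demand: P = 55/3 - Q/3, so P_max = 55/3
Inverse supply: P = 13 + Q/1, so P_min = 13
CS = (1/2) * 4 * (55/3 - 17) = 8/3
PS = (1/2) * 4 * (17 - 13) = 8
TS = CS + PS = 8/3 + 8 = 32/3

32/3


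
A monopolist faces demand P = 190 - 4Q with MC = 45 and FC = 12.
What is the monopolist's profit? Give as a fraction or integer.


MR = MC: 190 - 8Q = 45
Q* = 145/8
P* = 190 - 4*145/8 = 235/2
Profit = (P* - MC)*Q* - FC
= (235/2 - 45)*145/8 - 12
= 145/2*145/8 - 12
= 21025/16 - 12 = 20833/16

20833/16


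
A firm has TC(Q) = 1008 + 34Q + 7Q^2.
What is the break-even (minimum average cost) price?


AC(Q) = 1008/Q + 34 + 7Q
To minimize: dAC/dQ = -1008/Q^2 + 7 = 0
Q^2 = 1008/7 = 144
Q* = 12
Min AC = 1008/12 + 34 + 7*12
Min AC = 84 + 34 + 84 = 202

202


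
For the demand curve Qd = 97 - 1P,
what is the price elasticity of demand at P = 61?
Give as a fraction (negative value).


dQ/dP = -1
At P = 61: Q = 97 - 1*61 = 36
E = (dQ/dP)(P/Q) = (-1)(61/36) = -61/36

-61/36


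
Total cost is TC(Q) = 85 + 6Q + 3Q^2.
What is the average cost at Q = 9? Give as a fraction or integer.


TC(9) = 85 + 6*9 + 3*9^2
TC(9) = 85 + 54 + 243 = 382
AC = TC/Q = 382/9 = 382/9

382/9


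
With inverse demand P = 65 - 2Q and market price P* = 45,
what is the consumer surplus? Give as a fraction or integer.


Maximum willingness to pay (at Q=0): P_max = 65
Quantity demanded at P* = 45:
Q* = (65 - 45)/2 = 10
CS = (1/2) * Q* * (P_max - P*)
CS = (1/2) * 10 * (65 - 45)
CS = (1/2) * 10 * 20 = 100

100


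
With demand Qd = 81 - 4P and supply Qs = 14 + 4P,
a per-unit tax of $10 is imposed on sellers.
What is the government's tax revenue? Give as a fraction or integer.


With tax on sellers, new supply: Qs' = 14 + 4(P - 10)
= 4P - 26
New equilibrium quantity:
Q_new = 55/2
Tax revenue = tax * Q_new = 10 * 55/2 = 275

275


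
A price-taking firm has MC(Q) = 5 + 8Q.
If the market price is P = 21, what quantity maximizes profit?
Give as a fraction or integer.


In perfect competition, profit is maximized where P = MC.
21 = 5 + 8Q
16 = 8Q
Q* = 16/8 = 2

2


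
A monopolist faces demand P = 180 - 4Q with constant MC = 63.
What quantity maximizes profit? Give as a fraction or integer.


TR = P*Q = (180 - 4Q)Q = 180Q - 4Q^2
MR = dTR/dQ = 180 - 8Q
Set MR = MC:
180 - 8Q = 63
117 = 8Q
Q* = 117/8 = 117/8

117/8


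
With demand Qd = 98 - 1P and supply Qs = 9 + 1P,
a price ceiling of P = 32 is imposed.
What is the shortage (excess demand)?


At P = 32:
Qd = 98 - 1*32 = 66
Qs = 9 + 1*32 = 41
Shortage = Qd - Qs = 66 - 41 = 25

25


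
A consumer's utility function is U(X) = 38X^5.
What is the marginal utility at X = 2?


MU = dU/dX = 38*5*X^(5-1)
MU = 190*X^4
At X = 2:
MU = 190 * 2^4
MU = 190 * 16 = 3040

3040


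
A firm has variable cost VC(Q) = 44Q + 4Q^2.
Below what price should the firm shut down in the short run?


AVC(Q) = VC(Q)/Q = 44 + 4Q
AVC is increasing in Q, so minimum AVC is at Q -> 0+.
Min AVC = 44
The firm should shut down if P < 44.

44


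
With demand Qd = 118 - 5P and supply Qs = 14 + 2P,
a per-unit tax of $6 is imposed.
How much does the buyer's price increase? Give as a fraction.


With a per-unit tax, the buyer's price increase depends on relative slopes.
Supply slope: d = 2, Demand slope: b = 5
Buyer's price increase = d * tax / (b + d)
= 2 * 6 / (5 + 2)
= 12 / 7 = 12/7

12/7


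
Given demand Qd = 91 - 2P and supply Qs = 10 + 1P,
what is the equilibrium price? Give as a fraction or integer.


At equilibrium, Qd = Qs.
91 - 2P = 10 + 1P
91 - 10 = 2P + 1P
81 = 3P
P* = 81/3 = 27

27


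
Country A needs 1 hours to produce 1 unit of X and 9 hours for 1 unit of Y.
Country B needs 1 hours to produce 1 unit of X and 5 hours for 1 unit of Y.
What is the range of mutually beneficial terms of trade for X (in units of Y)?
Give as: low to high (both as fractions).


Opportunity cost of X for Country A = hours_X / hours_Y = 1/9 = 1/9 units of Y
Opportunity cost of X for Country B = hours_X / hours_Y = 1/5 = 1/5 units of Y
Terms of trade must be between the two opportunity costs.
Range: 1/9 to 1/5

1/9 to 1/5


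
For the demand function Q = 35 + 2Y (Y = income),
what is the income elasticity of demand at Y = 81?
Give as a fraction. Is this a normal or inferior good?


dQ/dY = 2
At Y = 81: Q = 35 + 2*81 = 197
Ey = (dQ/dY)(Y/Q) = 2 * 81 / 197 = 162/197
Since Ey > 0, this is a normal good.

162/197 (normal good)


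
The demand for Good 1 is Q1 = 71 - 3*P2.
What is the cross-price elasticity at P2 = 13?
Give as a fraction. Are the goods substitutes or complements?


dQ1/dP2 = -3
At P2 = 13: Q1 = 71 - 3*13 = 32
Exy = (dQ1/dP2)(P2/Q1) = -3 * 13 / 32 = -39/32
Since Exy < 0, the goods are complements.

-39/32 (complements)


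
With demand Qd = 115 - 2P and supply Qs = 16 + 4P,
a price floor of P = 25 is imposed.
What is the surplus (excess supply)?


At P = 25:
Qd = 115 - 2*25 = 65
Qs = 16 + 4*25 = 116
Surplus = Qs - Qd = 116 - 65 = 51

51


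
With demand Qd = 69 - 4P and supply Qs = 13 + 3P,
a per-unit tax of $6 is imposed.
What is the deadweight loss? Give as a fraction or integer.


Pre-tax equilibrium quantity: Q* = 37
Post-tax equilibrium quantity: Q_tax = 187/7
Reduction in quantity: Q* - Q_tax = 72/7
DWL = (1/2) * tax * (Q* - Q_tax)
DWL = (1/2) * 6 * 72/7 = 216/7

216/7


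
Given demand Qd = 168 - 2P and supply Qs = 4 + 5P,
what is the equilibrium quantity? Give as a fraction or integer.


First find equilibrium price:
168 - 2P = 4 + 5P
P* = 164/7 = 164/7
Then substitute into demand:
Q* = 168 - 2 * 164/7 = 848/7

848/7


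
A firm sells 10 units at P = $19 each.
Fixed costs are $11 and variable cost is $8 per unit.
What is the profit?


Total Revenue = P * Q = 19 * 10 = $190
Total Cost = FC + VC*Q = 11 + 8*10 = $91
Profit = TR - TC = 190 - 91 = $99

$99


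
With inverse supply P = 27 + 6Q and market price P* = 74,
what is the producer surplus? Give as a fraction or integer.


Minimum supply price (at Q=0): P_min = 27
Quantity supplied at P* = 74:
Q* = (74 - 27)/6 = 47/6
PS = (1/2) * Q* * (P* - P_min)
PS = (1/2) * 47/6 * (74 - 27)
PS = (1/2) * 47/6 * 47 = 2209/12

2209/12


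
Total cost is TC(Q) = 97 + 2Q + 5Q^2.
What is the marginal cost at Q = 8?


MC = dTC/dQ = 2 + 2*5*Q
At Q = 8:
MC = 2 + 10*8
MC = 2 + 80 = 82

82


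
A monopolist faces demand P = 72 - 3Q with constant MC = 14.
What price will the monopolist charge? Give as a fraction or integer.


MR = 72 - 6Q
Set MR = MC: 72 - 6Q = 14
Q* = 29/3
Substitute into demand:
P* = 72 - 3*29/3 = 43

43


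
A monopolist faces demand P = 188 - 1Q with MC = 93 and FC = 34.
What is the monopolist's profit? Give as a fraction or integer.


MR = MC: 188 - 2Q = 93
Q* = 95/2
P* = 188 - 1*95/2 = 281/2
Profit = (P* - MC)*Q* - FC
= (281/2 - 93)*95/2 - 34
= 95/2*95/2 - 34
= 9025/4 - 34 = 8889/4

8889/4


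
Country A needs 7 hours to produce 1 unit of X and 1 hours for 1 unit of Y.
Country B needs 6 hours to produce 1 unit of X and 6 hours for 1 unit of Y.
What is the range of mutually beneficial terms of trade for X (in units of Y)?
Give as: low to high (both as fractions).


Opportunity cost of X for Country A = hours_X / hours_Y = 7/1 = 7 units of Y
Opportunity cost of X for Country B = hours_X / hours_Y = 6/6 = 1 units of Y
Terms of trade must be between the two opportunity costs.
Range: 1 to 7

1 to 7


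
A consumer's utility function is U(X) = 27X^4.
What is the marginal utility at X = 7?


MU = dU/dX = 27*4*X^(4-1)
MU = 108*X^3
At X = 7:
MU = 108 * 7^3
MU = 108 * 343 = 37044

37044


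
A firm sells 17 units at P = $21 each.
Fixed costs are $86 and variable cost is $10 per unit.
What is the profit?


Total Revenue = P * Q = 21 * 17 = $357
Total Cost = FC + VC*Q = 86 + 10*17 = $256
Profit = TR - TC = 357 - 256 = $101

$101


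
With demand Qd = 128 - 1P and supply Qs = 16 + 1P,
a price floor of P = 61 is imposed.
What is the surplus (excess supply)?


At P = 61:
Qd = 128 - 1*61 = 67
Qs = 16 + 1*61 = 77
Surplus = Qs - Qd = 77 - 67 = 10

10


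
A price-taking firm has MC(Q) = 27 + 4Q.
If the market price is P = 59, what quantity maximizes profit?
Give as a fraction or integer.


In perfect competition, profit is maximized where P = MC.
59 = 27 + 4Q
32 = 4Q
Q* = 32/4 = 8

8


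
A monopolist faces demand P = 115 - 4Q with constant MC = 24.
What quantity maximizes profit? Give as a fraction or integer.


TR = P*Q = (115 - 4Q)Q = 115Q - 4Q^2
MR = dTR/dQ = 115 - 8Q
Set MR = MC:
115 - 8Q = 24
91 = 8Q
Q* = 91/8 = 91/8

91/8


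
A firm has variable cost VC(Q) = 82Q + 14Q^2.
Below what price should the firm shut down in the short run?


AVC(Q) = VC(Q)/Q = 82 + 14Q
AVC is increasing in Q, so minimum AVC is at Q -> 0+.
Min AVC = 82
The firm should shut down if P < 82.

82


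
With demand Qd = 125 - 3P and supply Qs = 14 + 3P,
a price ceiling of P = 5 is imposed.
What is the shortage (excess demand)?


At P = 5:
Qd = 125 - 3*5 = 110
Qs = 14 + 3*5 = 29
Shortage = Qd - Qs = 110 - 29 = 81

81


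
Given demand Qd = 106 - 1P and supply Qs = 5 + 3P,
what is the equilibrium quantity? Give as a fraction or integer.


First find equilibrium price:
106 - 1P = 5 + 3P
P* = 101/4 = 101/4
Then substitute into demand:
Q* = 106 - 1 * 101/4 = 323/4

323/4


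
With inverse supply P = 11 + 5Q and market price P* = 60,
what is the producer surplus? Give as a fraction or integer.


Minimum supply price (at Q=0): P_min = 11
Quantity supplied at P* = 60:
Q* = (60 - 11)/5 = 49/5
PS = (1/2) * Q* * (P* - P_min)
PS = (1/2) * 49/5 * (60 - 11)
PS = (1/2) * 49/5 * 49 = 2401/10

2401/10


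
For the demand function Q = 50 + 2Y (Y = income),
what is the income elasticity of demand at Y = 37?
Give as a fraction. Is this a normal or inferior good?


dQ/dY = 2
At Y = 37: Q = 50 + 2*37 = 124
Ey = (dQ/dY)(Y/Q) = 2 * 37 / 124 = 37/62
Since Ey > 0, this is a normal good.

37/62 (normal good)


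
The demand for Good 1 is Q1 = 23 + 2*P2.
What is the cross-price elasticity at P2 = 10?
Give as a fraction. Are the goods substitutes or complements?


dQ1/dP2 = 2
At P2 = 10: Q1 = 23 + 2*10 = 43
Exy = (dQ1/dP2)(P2/Q1) = 2 * 10 / 43 = 20/43
Since Exy > 0, the goods are substitutes.

20/43 (substitutes)


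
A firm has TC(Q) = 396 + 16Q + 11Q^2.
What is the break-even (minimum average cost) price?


AC(Q) = 396/Q + 16 + 11Q
To minimize: dAC/dQ = -396/Q^2 + 11 = 0
Q^2 = 396/11 = 36
Q* = 6
Min AC = 396/6 + 16 + 11*6
Min AC = 66 + 16 + 66 = 148

148


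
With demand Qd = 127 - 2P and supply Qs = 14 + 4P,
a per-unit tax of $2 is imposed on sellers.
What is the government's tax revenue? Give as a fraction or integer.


With tax on sellers, new supply: Qs' = 14 + 4(P - 2)
= 6 + 4P
New equilibrium quantity:
Q_new = 260/3
Tax revenue = tax * Q_new = 2 * 260/3 = 520/3

520/3


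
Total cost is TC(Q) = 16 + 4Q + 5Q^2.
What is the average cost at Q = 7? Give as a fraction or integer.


TC(7) = 16 + 4*7 + 5*7^2
TC(7) = 16 + 28 + 245 = 289
AC = TC/Q = 289/7 = 289/7

289/7


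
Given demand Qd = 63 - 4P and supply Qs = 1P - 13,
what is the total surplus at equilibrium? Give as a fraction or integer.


Find equilibrium: 63 - 4P = 1P - 13
63 + 13 = 5P
P* = 76/5 = 76/5
Q* = 1*76/5 - 13 = 11/5
Inverse demand: P = 63/4 - Q/4, so P_max = 63/4
Inverse supply: P = 13 + Q/1, so P_min = 13
CS = (1/2) * 11/5 * (63/4 - 76/5) = 121/200
PS = (1/2) * 11/5 * (76/5 - 13) = 121/50
TS = CS + PS = 121/200 + 121/50 = 121/40

121/40


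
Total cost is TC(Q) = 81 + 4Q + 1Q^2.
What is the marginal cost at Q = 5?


MC = dTC/dQ = 4 + 2*1*Q
At Q = 5:
MC = 4 + 2*5
MC = 4 + 10 = 14

14


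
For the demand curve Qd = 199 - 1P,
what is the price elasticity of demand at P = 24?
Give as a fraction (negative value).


dQ/dP = -1
At P = 24: Q = 199 - 1*24 = 175
E = (dQ/dP)(P/Q) = (-1)(24/175) = -24/175

-24/175


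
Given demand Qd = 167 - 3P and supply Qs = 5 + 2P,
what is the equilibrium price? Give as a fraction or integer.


At equilibrium, Qd = Qs.
167 - 3P = 5 + 2P
167 - 5 = 3P + 2P
162 = 5P
P* = 162/5 = 162/5

162/5


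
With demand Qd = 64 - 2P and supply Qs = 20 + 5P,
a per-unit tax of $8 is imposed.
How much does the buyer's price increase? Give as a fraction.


With a per-unit tax, the buyer's price increase depends on relative slopes.
Supply slope: d = 5, Demand slope: b = 2
Buyer's price increase = d * tax / (b + d)
= 5 * 8 / (2 + 5)
= 40 / 7 = 40/7

40/7


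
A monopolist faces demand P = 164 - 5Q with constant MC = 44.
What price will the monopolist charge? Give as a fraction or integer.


MR = 164 - 10Q
Set MR = MC: 164 - 10Q = 44
Q* = 12
Substitute into demand:
P* = 164 - 5*12 = 104

104


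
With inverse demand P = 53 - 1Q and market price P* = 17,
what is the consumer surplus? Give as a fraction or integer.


Maximum willingness to pay (at Q=0): P_max = 53
Quantity demanded at P* = 17:
Q* = (53 - 17)/1 = 36
CS = (1/2) * Q* * (P_max - P*)
CS = (1/2) * 36 * (53 - 17)
CS = (1/2) * 36 * 36 = 648

648


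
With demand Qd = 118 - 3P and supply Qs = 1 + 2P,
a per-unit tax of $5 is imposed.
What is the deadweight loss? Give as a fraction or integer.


Pre-tax equilibrium quantity: Q* = 239/5
Post-tax equilibrium quantity: Q_tax = 209/5
Reduction in quantity: Q* - Q_tax = 6
DWL = (1/2) * tax * (Q* - Q_tax)
DWL = (1/2) * 5 * 6 = 15

15


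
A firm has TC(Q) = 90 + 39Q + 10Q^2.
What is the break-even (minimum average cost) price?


AC(Q) = 90/Q + 39 + 10Q
To minimize: dAC/dQ = -90/Q^2 + 10 = 0
Q^2 = 90/10 = 9
Q* = 3
Min AC = 90/3 + 39 + 10*3
Min AC = 30 + 39 + 30 = 99

99


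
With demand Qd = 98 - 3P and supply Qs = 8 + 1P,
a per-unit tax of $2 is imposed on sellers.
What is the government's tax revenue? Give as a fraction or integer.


With tax on sellers, new supply: Qs' = 8 + 1(P - 2)
= 6 + 1P
New equilibrium quantity:
Q_new = 29
Tax revenue = tax * Q_new = 2 * 29 = 58

58


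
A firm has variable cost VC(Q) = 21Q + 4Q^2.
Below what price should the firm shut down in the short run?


AVC(Q) = VC(Q)/Q = 21 + 4Q
AVC is increasing in Q, so minimum AVC is at Q -> 0+.
Min AVC = 21
The firm should shut down if P < 21.

21


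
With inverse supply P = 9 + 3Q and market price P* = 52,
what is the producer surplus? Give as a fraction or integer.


Minimum supply price (at Q=0): P_min = 9
Quantity supplied at P* = 52:
Q* = (52 - 9)/3 = 43/3
PS = (1/2) * Q* * (P* - P_min)
PS = (1/2) * 43/3 * (52 - 9)
PS = (1/2) * 43/3 * 43 = 1849/6

1849/6


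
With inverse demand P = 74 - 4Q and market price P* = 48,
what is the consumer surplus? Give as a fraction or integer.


Maximum willingness to pay (at Q=0): P_max = 74
Quantity demanded at P* = 48:
Q* = (74 - 48)/4 = 13/2
CS = (1/2) * Q* * (P_max - P*)
CS = (1/2) * 13/2 * (74 - 48)
CS = (1/2) * 13/2 * 26 = 169/2

169/2


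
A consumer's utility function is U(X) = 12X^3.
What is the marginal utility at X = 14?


MU = dU/dX = 12*3*X^(3-1)
MU = 36*X^2
At X = 14:
MU = 36 * 14^2
MU = 36 * 196 = 7056

7056


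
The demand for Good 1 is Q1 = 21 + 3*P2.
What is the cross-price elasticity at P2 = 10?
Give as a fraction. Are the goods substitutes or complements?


dQ1/dP2 = 3
At P2 = 10: Q1 = 21 + 3*10 = 51
Exy = (dQ1/dP2)(P2/Q1) = 3 * 10 / 51 = 10/17
Since Exy > 0, the goods are substitutes.

10/17 (substitutes)


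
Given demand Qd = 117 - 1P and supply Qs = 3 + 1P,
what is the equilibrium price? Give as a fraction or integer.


At equilibrium, Qd = Qs.
117 - 1P = 3 + 1P
117 - 3 = 1P + 1P
114 = 2P
P* = 114/2 = 57

57


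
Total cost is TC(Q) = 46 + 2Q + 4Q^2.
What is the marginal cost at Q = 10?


MC = dTC/dQ = 2 + 2*4*Q
At Q = 10:
MC = 2 + 8*10
MC = 2 + 80 = 82

82


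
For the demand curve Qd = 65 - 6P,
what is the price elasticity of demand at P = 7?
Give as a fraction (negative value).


dQ/dP = -6
At P = 7: Q = 65 - 6*7 = 23
E = (dQ/dP)(P/Q) = (-6)(7/23) = -42/23

-42/23


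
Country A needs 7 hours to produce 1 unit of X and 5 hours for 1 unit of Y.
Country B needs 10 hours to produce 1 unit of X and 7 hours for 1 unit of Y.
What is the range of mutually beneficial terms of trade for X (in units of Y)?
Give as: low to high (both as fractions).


Opportunity cost of X for Country A = hours_X / hours_Y = 7/5 = 7/5 units of Y
Opportunity cost of X for Country B = hours_X / hours_Y = 10/7 = 10/7 units of Y
Terms of trade must be between the two opportunity costs.
Range: 7/5 to 10/7

7/5 to 10/7


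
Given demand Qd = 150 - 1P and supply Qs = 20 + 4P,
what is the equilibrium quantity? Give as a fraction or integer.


First find equilibrium price:
150 - 1P = 20 + 4P
P* = 130/5 = 26
Then substitute into demand:
Q* = 150 - 1 * 26 = 124

124


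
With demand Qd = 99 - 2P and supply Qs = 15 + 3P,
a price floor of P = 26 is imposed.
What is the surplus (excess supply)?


At P = 26:
Qd = 99 - 2*26 = 47
Qs = 15 + 3*26 = 93
Surplus = Qs - Qd = 93 - 47 = 46

46


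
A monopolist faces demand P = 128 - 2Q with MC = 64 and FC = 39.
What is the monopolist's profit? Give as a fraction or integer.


MR = MC: 128 - 4Q = 64
Q* = 16
P* = 128 - 2*16 = 96
Profit = (P* - MC)*Q* - FC
= (96 - 64)*16 - 39
= 32*16 - 39
= 512 - 39 = 473

473


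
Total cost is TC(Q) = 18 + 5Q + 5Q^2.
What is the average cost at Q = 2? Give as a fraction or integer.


TC(2) = 18 + 5*2 + 5*2^2
TC(2) = 18 + 10 + 20 = 48
AC = TC/Q = 48/2 = 24

24


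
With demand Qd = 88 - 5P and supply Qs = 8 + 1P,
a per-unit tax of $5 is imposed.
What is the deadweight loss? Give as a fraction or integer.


Pre-tax equilibrium quantity: Q* = 64/3
Post-tax equilibrium quantity: Q_tax = 103/6
Reduction in quantity: Q* - Q_tax = 25/6
DWL = (1/2) * tax * (Q* - Q_tax)
DWL = (1/2) * 5 * 25/6 = 125/12

125/12


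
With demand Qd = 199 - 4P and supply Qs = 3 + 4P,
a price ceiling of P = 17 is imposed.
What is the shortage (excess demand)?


At P = 17:
Qd = 199 - 4*17 = 131
Qs = 3 + 4*17 = 71
Shortage = Qd - Qs = 131 - 71 = 60

60


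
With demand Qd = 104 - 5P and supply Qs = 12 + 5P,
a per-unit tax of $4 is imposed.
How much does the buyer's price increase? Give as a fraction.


With a per-unit tax, the buyer's price increase depends on relative slopes.
Supply slope: d = 5, Demand slope: b = 5
Buyer's price increase = d * tax / (b + d)
= 5 * 4 / (5 + 5)
= 20 / 10 = 2

2


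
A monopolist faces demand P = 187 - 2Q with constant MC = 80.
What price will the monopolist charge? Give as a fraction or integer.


MR = 187 - 4Q
Set MR = MC: 187 - 4Q = 80
Q* = 107/4
Substitute into demand:
P* = 187 - 2*107/4 = 267/2

267/2


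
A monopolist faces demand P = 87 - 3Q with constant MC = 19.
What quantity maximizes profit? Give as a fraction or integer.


TR = P*Q = (87 - 3Q)Q = 87Q - 3Q^2
MR = dTR/dQ = 87 - 6Q
Set MR = MC:
87 - 6Q = 19
68 = 6Q
Q* = 68/6 = 34/3

34/3


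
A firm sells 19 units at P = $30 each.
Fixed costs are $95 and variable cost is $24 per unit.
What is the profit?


Total Revenue = P * Q = 30 * 19 = $570
Total Cost = FC + VC*Q = 95 + 24*19 = $551
Profit = TR - TC = 570 - 551 = $19

$19


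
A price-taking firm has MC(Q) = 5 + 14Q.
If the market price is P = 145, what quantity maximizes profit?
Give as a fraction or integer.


In perfect competition, profit is maximized where P = MC.
145 = 5 + 14Q
140 = 14Q
Q* = 140/14 = 10

10


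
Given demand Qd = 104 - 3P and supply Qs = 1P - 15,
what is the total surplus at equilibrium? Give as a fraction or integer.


Find equilibrium: 104 - 3P = 1P - 15
104 + 15 = 4P
P* = 119/4 = 119/4
Q* = 1*119/4 - 15 = 59/4
Inverse demand: P = 104/3 - Q/3, so P_max = 104/3
Inverse supply: P = 15 + Q/1, so P_min = 15
CS = (1/2) * 59/4 * (104/3 - 119/4) = 3481/96
PS = (1/2) * 59/4 * (119/4 - 15) = 3481/32
TS = CS + PS = 3481/96 + 3481/32 = 3481/24

3481/24


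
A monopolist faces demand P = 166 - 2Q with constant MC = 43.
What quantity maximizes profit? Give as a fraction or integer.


TR = P*Q = (166 - 2Q)Q = 166Q - 2Q^2
MR = dTR/dQ = 166 - 4Q
Set MR = MC:
166 - 4Q = 43
123 = 4Q
Q* = 123/4 = 123/4

123/4


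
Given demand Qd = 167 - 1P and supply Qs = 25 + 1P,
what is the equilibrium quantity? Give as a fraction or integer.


First find equilibrium price:
167 - 1P = 25 + 1P
P* = 142/2 = 71
Then substitute into demand:
Q* = 167 - 1 * 71 = 96

96


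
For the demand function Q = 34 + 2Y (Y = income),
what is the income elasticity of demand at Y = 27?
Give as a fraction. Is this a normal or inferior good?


dQ/dY = 2
At Y = 27: Q = 34 + 2*27 = 88
Ey = (dQ/dY)(Y/Q) = 2 * 27 / 88 = 27/44
Since Ey > 0, this is a normal good.

27/44 (normal good)


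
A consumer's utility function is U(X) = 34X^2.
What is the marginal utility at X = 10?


MU = dU/dX = 34*2*X^(2-1)
MU = 68*X^1
At X = 10:
MU = 68 * 10^1
MU = 68 * 10 = 680

680


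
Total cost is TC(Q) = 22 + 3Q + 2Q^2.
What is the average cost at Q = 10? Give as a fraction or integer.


TC(10) = 22 + 3*10 + 2*10^2
TC(10) = 22 + 30 + 200 = 252
AC = TC/Q = 252/10 = 126/5

126/5


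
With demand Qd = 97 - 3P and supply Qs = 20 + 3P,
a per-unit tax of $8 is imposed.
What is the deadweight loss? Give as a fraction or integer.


Pre-tax equilibrium quantity: Q* = 117/2
Post-tax equilibrium quantity: Q_tax = 93/2
Reduction in quantity: Q* - Q_tax = 12
DWL = (1/2) * tax * (Q* - Q_tax)
DWL = (1/2) * 8 * 12 = 48

48


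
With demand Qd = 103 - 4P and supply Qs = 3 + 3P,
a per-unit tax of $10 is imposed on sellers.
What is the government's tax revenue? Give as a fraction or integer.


With tax on sellers, new supply: Qs' = 3 + 3(P - 10)
= 3P - 27
New equilibrium quantity:
Q_new = 201/7
Tax revenue = tax * Q_new = 10 * 201/7 = 2010/7

2010/7


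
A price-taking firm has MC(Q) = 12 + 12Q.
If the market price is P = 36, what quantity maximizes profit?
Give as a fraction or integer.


In perfect competition, profit is maximized where P = MC.
36 = 12 + 12Q
24 = 12Q
Q* = 24/12 = 2

2


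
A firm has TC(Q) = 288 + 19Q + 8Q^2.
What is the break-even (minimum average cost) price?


AC(Q) = 288/Q + 19 + 8Q
To minimize: dAC/dQ = -288/Q^2 + 8 = 0
Q^2 = 288/8 = 36
Q* = 6
Min AC = 288/6 + 19 + 8*6
Min AC = 48 + 19 + 48 = 115

115


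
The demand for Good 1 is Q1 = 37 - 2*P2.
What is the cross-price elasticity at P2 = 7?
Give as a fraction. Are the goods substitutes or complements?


dQ1/dP2 = -2
At P2 = 7: Q1 = 37 - 2*7 = 23
Exy = (dQ1/dP2)(P2/Q1) = -2 * 7 / 23 = -14/23
Since Exy < 0, the goods are complements.

-14/23 (complements)


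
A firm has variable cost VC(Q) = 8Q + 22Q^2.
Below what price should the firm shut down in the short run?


AVC(Q) = VC(Q)/Q = 8 + 22Q
AVC is increasing in Q, so minimum AVC is at Q -> 0+.
Min AVC = 8
The firm should shut down if P < 8.

8


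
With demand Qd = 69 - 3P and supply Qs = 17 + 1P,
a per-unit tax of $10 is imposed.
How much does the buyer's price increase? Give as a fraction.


With a per-unit tax, the buyer's price increase depends on relative slopes.
Supply slope: d = 1, Demand slope: b = 3
Buyer's price increase = d * tax / (b + d)
= 1 * 10 / (3 + 1)
= 10 / 4 = 5/2

5/2


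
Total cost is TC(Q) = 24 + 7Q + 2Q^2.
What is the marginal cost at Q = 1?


MC = dTC/dQ = 7 + 2*2*Q
At Q = 1:
MC = 7 + 4*1
MC = 7 + 4 = 11

11


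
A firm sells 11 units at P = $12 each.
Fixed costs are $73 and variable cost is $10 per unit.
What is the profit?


Total Revenue = P * Q = 12 * 11 = $132
Total Cost = FC + VC*Q = 73 + 10*11 = $183
Profit = TR - TC = 132 - 183 = $-51

$-51


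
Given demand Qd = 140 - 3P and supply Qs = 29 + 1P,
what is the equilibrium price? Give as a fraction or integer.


At equilibrium, Qd = Qs.
140 - 3P = 29 + 1P
140 - 29 = 3P + 1P
111 = 4P
P* = 111/4 = 111/4

111/4


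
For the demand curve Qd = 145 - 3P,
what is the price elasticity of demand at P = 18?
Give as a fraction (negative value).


dQ/dP = -3
At P = 18: Q = 145 - 3*18 = 91
E = (dQ/dP)(P/Q) = (-3)(18/91) = -54/91

-54/91


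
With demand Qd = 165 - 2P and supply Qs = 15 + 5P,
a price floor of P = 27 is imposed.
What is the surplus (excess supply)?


At P = 27:
Qd = 165 - 2*27 = 111
Qs = 15 + 5*27 = 150
Surplus = Qs - Qd = 150 - 111 = 39

39


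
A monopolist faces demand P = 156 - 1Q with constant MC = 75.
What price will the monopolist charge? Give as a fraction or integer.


MR = 156 - 2Q
Set MR = MC: 156 - 2Q = 75
Q* = 81/2
Substitute into demand:
P* = 156 - 1*81/2 = 231/2

231/2


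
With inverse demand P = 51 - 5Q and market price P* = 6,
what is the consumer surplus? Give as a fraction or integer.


Maximum willingness to pay (at Q=0): P_max = 51
Quantity demanded at P* = 6:
Q* = (51 - 6)/5 = 9
CS = (1/2) * Q* * (P_max - P*)
CS = (1/2) * 9 * (51 - 6)
CS = (1/2) * 9 * 45 = 405/2

405/2


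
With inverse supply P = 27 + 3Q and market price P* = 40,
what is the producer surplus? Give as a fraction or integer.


Minimum supply price (at Q=0): P_min = 27
Quantity supplied at P* = 40:
Q* = (40 - 27)/3 = 13/3
PS = (1/2) * Q* * (P* - P_min)
PS = (1/2) * 13/3 * (40 - 27)
PS = (1/2) * 13/3 * 13 = 169/6

169/6


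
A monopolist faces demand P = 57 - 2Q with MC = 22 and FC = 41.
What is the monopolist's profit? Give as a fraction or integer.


MR = MC: 57 - 4Q = 22
Q* = 35/4
P* = 57 - 2*35/4 = 79/2
Profit = (P* - MC)*Q* - FC
= (79/2 - 22)*35/4 - 41
= 35/2*35/4 - 41
= 1225/8 - 41 = 897/8

897/8


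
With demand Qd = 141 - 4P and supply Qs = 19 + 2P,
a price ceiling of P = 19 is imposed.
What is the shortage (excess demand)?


At P = 19:
Qd = 141 - 4*19 = 65
Qs = 19 + 2*19 = 57
Shortage = Qd - Qs = 65 - 57 = 8

8


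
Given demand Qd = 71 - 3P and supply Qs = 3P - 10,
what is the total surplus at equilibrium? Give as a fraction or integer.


Find equilibrium: 71 - 3P = 3P - 10
71 + 10 = 6P
P* = 81/6 = 27/2
Q* = 3*27/2 - 10 = 61/2
Inverse demand: P = 71/3 - Q/3, so P_max = 71/3
Inverse supply: P = 10/3 + Q/3, so P_min = 10/3
CS = (1/2) * 61/2 * (71/3 - 27/2) = 3721/24
PS = (1/2) * 61/2 * (27/2 - 10/3) = 3721/24
TS = CS + PS = 3721/24 + 3721/24 = 3721/12

3721/12


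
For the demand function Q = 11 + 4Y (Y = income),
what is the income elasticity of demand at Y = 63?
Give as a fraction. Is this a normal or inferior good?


dQ/dY = 4
At Y = 63: Q = 11 + 4*63 = 263
Ey = (dQ/dY)(Y/Q) = 4 * 63 / 263 = 252/263
Since Ey > 0, this is a normal good.

252/263 (normal good)


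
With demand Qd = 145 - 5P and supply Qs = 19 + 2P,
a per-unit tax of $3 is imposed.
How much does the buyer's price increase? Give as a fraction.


With a per-unit tax, the buyer's price increase depends on relative slopes.
Supply slope: d = 2, Demand slope: b = 5
Buyer's price increase = d * tax / (b + d)
= 2 * 3 / (5 + 2)
= 6 / 7 = 6/7

6/7


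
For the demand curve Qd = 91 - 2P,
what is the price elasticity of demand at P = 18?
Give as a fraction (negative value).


dQ/dP = -2
At P = 18: Q = 91 - 2*18 = 55
E = (dQ/dP)(P/Q) = (-2)(18/55) = -36/55

-36/55


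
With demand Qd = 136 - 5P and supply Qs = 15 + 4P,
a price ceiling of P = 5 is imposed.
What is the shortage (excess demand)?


At P = 5:
Qd = 136 - 5*5 = 111
Qs = 15 + 4*5 = 35
Shortage = Qd - Qs = 111 - 35 = 76

76


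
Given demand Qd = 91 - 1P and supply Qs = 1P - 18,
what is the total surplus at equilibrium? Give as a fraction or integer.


Find equilibrium: 91 - 1P = 1P - 18
91 + 18 = 2P
P* = 109/2 = 109/2
Q* = 1*109/2 - 18 = 73/2
Inverse demand: P = 91 - Q/1, so P_max = 91
Inverse supply: P = 18 + Q/1, so P_min = 18
CS = (1/2) * 73/2 * (91 - 109/2) = 5329/8
PS = (1/2) * 73/2 * (109/2 - 18) = 5329/8
TS = CS + PS = 5329/8 + 5329/8 = 5329/4

5329/4


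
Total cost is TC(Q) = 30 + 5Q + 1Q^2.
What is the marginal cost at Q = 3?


MC = dTC/dQ = 5 + 2*1*Q
At Q = 3:
MC = 5 + 2*3
MC = 5 + 6 = 11

11


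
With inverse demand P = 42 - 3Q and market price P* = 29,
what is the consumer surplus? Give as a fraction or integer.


Maximum willingness to pay (at Q=0): P_max = 42
Quantity demanded at P* = 29:
Q* = (42 - 29)/3 = 13/3
CS = (1/2) * Q* * (P_max - P*)
CS = (1/2) * 13/3 * (42 - 29)
CS = (1/2) * 13/3 * 13 = 169/6

169/6


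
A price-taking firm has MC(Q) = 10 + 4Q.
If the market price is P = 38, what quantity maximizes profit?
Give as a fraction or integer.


In perfect competition, profit is maximized where P = MC.
38 = 10 + 4Q
28 = 4Q
Q* = 28/4 = 7

7


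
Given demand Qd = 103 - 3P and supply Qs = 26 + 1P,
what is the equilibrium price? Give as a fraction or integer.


At equilibrium, Qd = Qs.
103 - 3P = 26 + 1P
103 - 26 = 3P + 1P
77 = 4P
P* = 77/4 = 77/4

77/4


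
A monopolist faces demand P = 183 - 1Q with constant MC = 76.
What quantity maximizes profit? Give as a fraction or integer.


TR = P*Q = (183 - 1Q)Q = 183Q - 1Q^2
MR = dTR/dQ = 183 - 2Q
Set MR = MC:
183 - 2Q = 76
107 = 2Q
Q* = 107/2 = 107/2

107/2


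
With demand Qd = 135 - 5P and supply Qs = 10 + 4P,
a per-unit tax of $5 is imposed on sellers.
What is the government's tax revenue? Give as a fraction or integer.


With tax on sellers, new supply: Qs' = 10 + 4(P - 5)
= 4P - 10
New equilibrium quantity:
Q_new = 490/9
Tax revenue = tax * Q_new = 5 * 490/9 = 2450/9

2450/9


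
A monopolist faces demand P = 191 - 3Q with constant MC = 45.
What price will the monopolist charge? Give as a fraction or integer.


MR = 191 - 6Q
Set MR = MC: 191 - 6Q = 45
Q* = 73/3
Substitute into demand:
P* = 191 - 3*73/3 = 118

118


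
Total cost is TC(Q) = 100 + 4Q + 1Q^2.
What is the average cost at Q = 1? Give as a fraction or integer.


TC(1) = 100 + 4*1 + 1*1^2
TC(1) = 100 + 4 + 1 = 105
AC = TC/Q = 105/1 = 105

105


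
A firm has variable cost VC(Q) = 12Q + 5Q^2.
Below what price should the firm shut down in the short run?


AVC(Q) = VC(Q)/Q = 12 + 5Q
AVC is increasing in Q, so minimum AVC is at Q -> 0+.
Min AVC = 12
The firm should shut down if P < 12.

12


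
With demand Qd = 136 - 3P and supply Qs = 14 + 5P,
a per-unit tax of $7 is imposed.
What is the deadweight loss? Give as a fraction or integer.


Pre-tax equilibrium quantity: Q* = 361/4
Post-tax equilibrium quantity: Q_tax = 617/8
Reduction in quantity: Q* - Q_tax = 105/8
DWL = (1/2) * tax * (Q* - Q_tax)
DWL = (1/2) * 7 * 105/8 = 735/16

735/16


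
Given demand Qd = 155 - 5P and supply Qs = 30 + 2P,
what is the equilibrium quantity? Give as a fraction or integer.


First find equilibrium price:
155 - 5P = 30 + 2P
P* = 125/7 = 125/7
Then substitute into demand:
Q* = 155 - 5 * 125/7 = 460/7

460/7


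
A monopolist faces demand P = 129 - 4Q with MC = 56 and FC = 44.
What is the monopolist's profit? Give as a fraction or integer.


MR = MC: 129 - 8Q = 56
Q* = 73/8
P* = 129 - 4*73/8 = 185/2
Profit = (P* - MC)*Q* - FC
= (185/2 - 56)*73/8 - 44
= 73/2*73/8 - 44
= 5329/16 - 44 = 4625/16

4625/16


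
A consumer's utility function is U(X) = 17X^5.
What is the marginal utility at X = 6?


MU = dU/dX = 17*5*X^(5-1)
MU = 85*X^4
At X = 6:
MU = 85 * 6^4
MU = 85 * 1296 = 110160

110160


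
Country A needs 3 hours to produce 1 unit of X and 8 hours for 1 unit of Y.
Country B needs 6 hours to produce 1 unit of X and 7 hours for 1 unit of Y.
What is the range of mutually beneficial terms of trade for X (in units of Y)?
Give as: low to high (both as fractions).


Opportunity cost of X for Country A = hours_X / hours_Y = 3/8 = 3/8 units of Y
Opportunity cost of X for Country B = hours_X / hours_Y = 6/7 = 6/7 units of Y
Terms of trade must be between the two opportunity costs.
Range: 3/8 to 6/7

3/8 to 6/7


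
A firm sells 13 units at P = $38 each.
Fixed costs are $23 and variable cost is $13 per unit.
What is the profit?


Total Revenue = P * Q = 38 * 13 = $494
Total Cost = FC + VC*Q = 23 + 13*13 = $192
Profit = TR - TC = 494 - 192 = $302

$302


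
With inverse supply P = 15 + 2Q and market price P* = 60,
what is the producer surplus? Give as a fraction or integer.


Minimum supply price (at Q=0): P_min = 15
Quantity supplied at P* = 60:
Q* = (60 - 15)/2 = 45/2
PS = (1/2) * Q* * (P* - P_min)
PS = (1/2) * 45/2 * (60 - 15)
PS = (1/2) * 45/2 * 45 = 2025/4

2025/4


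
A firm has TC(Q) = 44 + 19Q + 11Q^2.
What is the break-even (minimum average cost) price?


AC(Q) = 44/Q + 19 + 11Q
To minimize: dAC/dQ = -44/Q^2 + 11 = 0
Q^2 = 44/11 = 4
Q* = 2
Min AC = 44/2 + 19 + 11*2
Min AC = 22 + 19 + 22 = 63

63


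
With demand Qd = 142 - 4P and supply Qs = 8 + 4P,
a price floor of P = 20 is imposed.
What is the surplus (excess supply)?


At P = 20:
Qd = 142 - 4*20 = 62
Qs = 8 + 4*20 = 88
Surplus = Qs - Qd = 88 - 62 = 26

26


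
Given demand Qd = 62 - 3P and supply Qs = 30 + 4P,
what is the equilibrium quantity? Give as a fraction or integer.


First find equilibrium price:
62 - 3P = 30 + 4P
P* = 32/7 = 32/7
Then substitute into demand:
Q* = 62 - 3 * 32/7 = 338/7

338/7


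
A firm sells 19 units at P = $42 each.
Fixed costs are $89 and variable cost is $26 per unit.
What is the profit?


Total Revenue = P * Q = 42 * 19 = $798
Total Cost = FC + VC*Q = 89 + 26*19 = $583
Profit = TR - TC = 798 - 583 = $215

$215


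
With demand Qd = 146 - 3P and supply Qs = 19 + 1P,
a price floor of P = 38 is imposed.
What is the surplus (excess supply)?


At P = 38:
Qd = 146 - 3*38 = 32
Qs = 19 + 1*38 = 57
Surplus = Qs - Qd = 57 - 32 = 25

25


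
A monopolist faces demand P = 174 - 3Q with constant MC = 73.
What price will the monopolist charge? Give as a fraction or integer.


MR = 174 - 6Q
Set MR = MC: 174 - 6Q = 73
Q* = 101/6
Substitute into demand:
P* = 174 - 3*101/6 = 247/2

247/2


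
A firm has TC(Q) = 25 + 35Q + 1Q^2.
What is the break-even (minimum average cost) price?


AC(Q) = 25/Q + 35 + 1Q
To minimize: dAC/dQ = -25/Q^2 + 1 = 0
Q^2 = 25/1 = 25
Q* = 5
Min AC = 25/5 + 35 + 1*5
Min AC = 5 + 35 + 5 = 45

45


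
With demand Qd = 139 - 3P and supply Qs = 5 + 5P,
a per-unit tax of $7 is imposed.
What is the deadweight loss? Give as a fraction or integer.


Pre-tax equilibrium quantity: Q* = 355/4
Post-tax equilibrium quantity: Q_tax = 605/8
Reduction in quantity: Q* - Q_tax = 105/8
DWL = (1/2) * tax * (Q* - Q_tax)
DWL = (1/2) * 7 * 105/8 = 735/16

735/16
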